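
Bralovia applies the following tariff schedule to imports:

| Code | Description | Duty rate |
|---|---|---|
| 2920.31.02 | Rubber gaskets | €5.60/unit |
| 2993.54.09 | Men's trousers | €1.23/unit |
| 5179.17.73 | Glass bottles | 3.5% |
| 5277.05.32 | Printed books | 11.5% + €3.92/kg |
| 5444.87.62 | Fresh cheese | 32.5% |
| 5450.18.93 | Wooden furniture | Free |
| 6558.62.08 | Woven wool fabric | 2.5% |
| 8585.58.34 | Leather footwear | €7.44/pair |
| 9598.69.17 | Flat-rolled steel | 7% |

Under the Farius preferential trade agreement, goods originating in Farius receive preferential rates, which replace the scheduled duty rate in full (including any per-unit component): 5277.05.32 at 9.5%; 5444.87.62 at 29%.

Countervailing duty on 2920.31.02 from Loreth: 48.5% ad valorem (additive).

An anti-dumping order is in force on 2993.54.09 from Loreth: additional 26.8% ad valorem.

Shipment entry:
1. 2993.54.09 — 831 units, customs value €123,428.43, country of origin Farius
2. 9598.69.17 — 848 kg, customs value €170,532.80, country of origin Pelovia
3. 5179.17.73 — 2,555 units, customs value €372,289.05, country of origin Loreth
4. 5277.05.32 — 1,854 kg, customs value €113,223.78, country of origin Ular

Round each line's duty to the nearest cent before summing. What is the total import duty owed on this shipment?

€46,277.96

Line 1 (2993.54.09, Farius, 831 units, €123,428.43):
Base rate for 2993.54.09 is €1.23/unit.
Origin Farius is the FTA partner but 2993.54.09 is not on the preference list; base rate stands.
The additional-duty order on 2993.54.09 targets Loreth, not Farius; it does not apply.
Duty = 831 × €1.23 = €1,022.13.
Line 2 (9598.69.17, Pelovia, 848 kg, €170,532.80):
Base rate for 9598.69.17 is 7%.
Duty = €170,532.80 × 7% = €11,937.30.
Line 3 (5179.17.73, Loreth, 2,555 units, €372,289.05):
Base rate for 5179.17.73 is 3.5%.
Duty = €372,289.05 × 3.5% = €13,030.12.
Line 4 (5277.05.32, Ular, 1,854 kg, €113,223.78):
Base rate for 5277.05.32 is 11.5% + €3.92/kg.
5277.05.32 has an FTA preferential rate, but origin Ular is not Farius; base rate stands.
Duty = €113,223.78 × 11.5% + 1,854 × €3.92 = €20,288.41.
Total = €1,022.13 + €11,937.30 + €13,030.12 + €20,288.41 = €46,277.96.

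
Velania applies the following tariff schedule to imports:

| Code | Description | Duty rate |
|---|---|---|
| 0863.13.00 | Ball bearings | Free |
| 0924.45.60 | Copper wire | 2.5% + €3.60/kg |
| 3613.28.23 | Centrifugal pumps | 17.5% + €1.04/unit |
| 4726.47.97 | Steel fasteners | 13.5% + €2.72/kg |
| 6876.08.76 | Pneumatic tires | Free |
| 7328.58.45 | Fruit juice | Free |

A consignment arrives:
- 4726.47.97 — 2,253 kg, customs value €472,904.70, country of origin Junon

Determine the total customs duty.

Line 1 (4726.47.97, Junon, 2,253 kg, €472,904.70):
Base rate for 4726.47.97 is 13.5% + €2.72/kg.
Duty = €472,904.70 × 13.5% + 2,253 × €2.72 = €69,970.29.

€69,970.29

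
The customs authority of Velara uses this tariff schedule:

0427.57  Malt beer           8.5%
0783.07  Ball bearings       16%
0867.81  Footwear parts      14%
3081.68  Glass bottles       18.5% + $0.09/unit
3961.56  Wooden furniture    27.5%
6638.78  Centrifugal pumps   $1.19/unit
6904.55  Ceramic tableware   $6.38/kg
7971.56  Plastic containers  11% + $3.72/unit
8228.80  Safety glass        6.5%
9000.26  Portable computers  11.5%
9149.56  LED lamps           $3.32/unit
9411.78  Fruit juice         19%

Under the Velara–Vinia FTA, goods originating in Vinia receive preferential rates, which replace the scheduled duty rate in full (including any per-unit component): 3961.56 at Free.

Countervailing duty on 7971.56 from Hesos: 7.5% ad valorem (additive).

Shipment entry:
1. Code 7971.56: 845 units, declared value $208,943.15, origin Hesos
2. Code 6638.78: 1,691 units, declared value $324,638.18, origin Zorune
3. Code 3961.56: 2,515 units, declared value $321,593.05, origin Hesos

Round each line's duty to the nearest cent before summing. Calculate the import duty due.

$132,248.26

Line 1 (7971.56, Hesos, 845 units, $208,943.15):
Base rate for 7971.56 is 11% + $3.72/unit.
Additional duty on 7971.56 from Hesos: +7.5%. Applied ad valorem rate: 11% + 7.5% = 18.5%.
Duty = $208,943.15 × 18.5% + 845 × $3.72 = $41,797.88.
Line 2 (6638.78, Zorune, 1,691 units, $324,638.18):
Base rate for 6638.78 is $1.19/unit.
Duty = 1,691 × $1.19 = $2,012.29.
Line 3 (3961.56, Hesos, 2,515 units, $321,593.05):
Base rate for 3961.56 is 27.5%.
3961.56 has an FTA preferential rate, but origin Hesos is not Vinia; base rate stands.
Duty = $321,593.05 × 27.5% = $88,438.09.
Total = $41,797.88 + $2,012.29 + $88,438.09 = $132,248.26.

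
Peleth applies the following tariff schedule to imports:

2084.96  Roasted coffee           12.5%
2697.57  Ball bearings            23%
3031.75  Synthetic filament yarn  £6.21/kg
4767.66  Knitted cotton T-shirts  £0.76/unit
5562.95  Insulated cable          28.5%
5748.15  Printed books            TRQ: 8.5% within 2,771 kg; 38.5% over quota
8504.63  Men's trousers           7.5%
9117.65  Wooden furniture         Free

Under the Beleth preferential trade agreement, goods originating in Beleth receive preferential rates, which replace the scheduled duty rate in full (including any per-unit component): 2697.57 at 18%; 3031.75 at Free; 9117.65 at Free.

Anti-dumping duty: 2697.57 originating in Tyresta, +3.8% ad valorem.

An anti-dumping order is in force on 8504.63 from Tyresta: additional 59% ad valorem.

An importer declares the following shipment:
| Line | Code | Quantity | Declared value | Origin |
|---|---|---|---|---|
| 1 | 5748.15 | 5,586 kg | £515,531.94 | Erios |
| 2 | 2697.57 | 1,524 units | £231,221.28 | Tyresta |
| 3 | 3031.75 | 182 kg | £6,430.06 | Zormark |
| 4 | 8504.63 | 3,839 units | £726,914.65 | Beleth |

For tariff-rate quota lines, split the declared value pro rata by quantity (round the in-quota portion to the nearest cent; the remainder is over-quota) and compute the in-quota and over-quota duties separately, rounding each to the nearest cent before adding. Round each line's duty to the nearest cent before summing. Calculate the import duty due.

£239,375.24

Line 1 (5748.15, Erios, 5,586 kg, £515,531.94):
Code 5748.15 is under a tariff-rate quota (threshold 2,771 kg). In-quota: 2,771 kg at 8.5%; over-quota: 2,815 kg at 38.5%.
Pro-rata value split: in-quota = £515,531.94 × 2,771/5,586 = £255,735.59; over-quota = £515,531.94 − £255,735.59 = £259,796.35.
In-quota duty = £255,735.59 × 8.5% = £21,737.53. Over-quota duty = £259,796.35 × 38.5% = £100,021.59.
Line duty = £21,737.53 + £100,021.59 = £121,759.12.
Line 2 (2697.57, Tyresta, 1,524 units, £231,221.28):
Base rate for 2697.57 is 23%.
2697.57 has an FTA preferential rate, but origin Tyresta is not Beleth; base rate stands.
Additional duty on 2697.57 from Tyresta: +3.8%. Applied ad valorem rate: 23% + 3.8% = 26.8%.
Duty = £231,221.28 × 26.8% = £61,967.30.
Line 3 (3031.75, Zormark, 182 kg, £6,430.06):
Base rate for 3031.75 is £6.21/kg.
3031.75 has an FTA preferential rate, but origin Zormark is not Beleth; base rate stands.
Duty = 182 × £6.21 = £1,130.22.
Line 4 (8504.63, Beleth, 3,839 units, £726,914.65):
Base rate for 8504.63 is 7.5%.
Origin Beleth is the FTA partner but 8504.63 is not on the preference list; base rate stands.
The additional-duty order on 8504.63 targets Tyresta, not Beleth; it does not apply.
Duty = £726,914.65 × 7.5% = £54,518.60.
Total = £121,759.12 + £61,967.30 + £1,130.22 + £54,518.60 = £239,375.24.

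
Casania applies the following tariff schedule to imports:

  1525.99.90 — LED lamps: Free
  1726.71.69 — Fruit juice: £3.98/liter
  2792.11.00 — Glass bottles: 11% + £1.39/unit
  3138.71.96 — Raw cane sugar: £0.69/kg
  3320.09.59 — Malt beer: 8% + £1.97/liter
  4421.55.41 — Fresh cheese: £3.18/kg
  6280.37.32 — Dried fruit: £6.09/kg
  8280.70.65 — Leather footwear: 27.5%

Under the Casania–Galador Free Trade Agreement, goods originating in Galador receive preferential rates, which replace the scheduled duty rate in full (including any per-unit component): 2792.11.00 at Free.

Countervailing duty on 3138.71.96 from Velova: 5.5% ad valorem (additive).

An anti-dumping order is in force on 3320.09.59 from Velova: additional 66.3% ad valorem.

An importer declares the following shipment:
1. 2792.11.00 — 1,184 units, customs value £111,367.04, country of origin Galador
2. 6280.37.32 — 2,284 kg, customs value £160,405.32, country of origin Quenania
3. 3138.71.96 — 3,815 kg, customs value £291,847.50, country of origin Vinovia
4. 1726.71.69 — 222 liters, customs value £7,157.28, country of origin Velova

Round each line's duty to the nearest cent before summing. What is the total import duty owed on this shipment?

£17,425.47

Line 1 (2792.11.00, Galador, 1,184 units, £111,367.04):
Base rate for 2792.11.00 is 11% + £1.39/unit.
Origin Galador qualifies under the Casania–Galador agreement and 2792.11.00 is covered: preferential rate Free applies instead.
Duty = £111,367.04 × 0% = £0.00.
Line 2 (6280.37.32, Quenania, 2,284 kg, £160,405.32):
Base rate for 6280.37.32 is £6.09/kg.
Duty = 2,284 × £6.09 = £13,909.56.
Line 3 (3138.71.96, Vinovia, 3,815 kg, £291,847.50):
Base rate for 3138.71.96 is £0.69/kg.
The additional-duty order on 3138.71.96 targets Velova, not Vinovia; it does not apply.
Duty = 3,815 × £0.69 = £2,632.35.
Line 4 (1726.71.69, Velova, 222 liters, £7,157.28):
Base rate for 1726.71.69 is £3.98/liter.
Duty = 222 × £3.98 = £883.56.
Total = £0.00 + £13,909.56 + £2,632.35 + £883.56 = £17,425.47.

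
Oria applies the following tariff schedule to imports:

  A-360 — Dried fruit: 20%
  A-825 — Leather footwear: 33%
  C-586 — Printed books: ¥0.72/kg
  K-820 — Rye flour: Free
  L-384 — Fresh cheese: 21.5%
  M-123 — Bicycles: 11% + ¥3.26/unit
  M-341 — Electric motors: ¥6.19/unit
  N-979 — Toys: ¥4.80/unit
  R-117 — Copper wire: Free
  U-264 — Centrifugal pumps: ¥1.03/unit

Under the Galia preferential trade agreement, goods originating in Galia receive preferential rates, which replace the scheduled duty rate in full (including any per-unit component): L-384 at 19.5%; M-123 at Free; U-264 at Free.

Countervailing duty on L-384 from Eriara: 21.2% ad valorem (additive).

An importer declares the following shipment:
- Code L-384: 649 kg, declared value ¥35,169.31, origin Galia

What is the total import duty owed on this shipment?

¥6,858.02

Line 1 (L-384, Galia, 649 kg, ¥35,169.31):
Base rate for L-384 is 21.5%.
Origin Galia qualifies under the Oria–Galia agreement and L-384 is covered: preferential rate 19.5% applies instead.
The additional-duty order on L-384 targets Eriara, not Galia; it does not apply.
Duty = ¥35,169.31 × 19.5% = ¥6,858.02.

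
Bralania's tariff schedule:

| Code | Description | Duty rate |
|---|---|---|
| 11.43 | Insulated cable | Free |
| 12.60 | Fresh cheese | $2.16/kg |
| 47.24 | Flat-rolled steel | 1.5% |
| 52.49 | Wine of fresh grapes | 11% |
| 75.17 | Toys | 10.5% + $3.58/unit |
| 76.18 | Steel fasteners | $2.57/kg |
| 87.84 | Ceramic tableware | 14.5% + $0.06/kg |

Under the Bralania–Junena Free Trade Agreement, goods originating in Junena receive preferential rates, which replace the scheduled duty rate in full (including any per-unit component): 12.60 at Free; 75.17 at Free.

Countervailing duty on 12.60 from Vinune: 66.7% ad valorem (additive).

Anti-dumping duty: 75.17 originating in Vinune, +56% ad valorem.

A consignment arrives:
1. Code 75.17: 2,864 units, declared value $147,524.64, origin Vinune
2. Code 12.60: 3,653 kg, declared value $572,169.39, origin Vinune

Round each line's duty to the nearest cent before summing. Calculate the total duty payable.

Line 1 (75.17, Vinune, 2,864 units, $147,524.64):
Base rate for 75.17 is 10.5% + $3.58/unit.
75.17 has an FTA preferential rate, but origin Vinune is not Junena; base rate stands.
Additional duty on 75.17 from Vinune: +56%. Applied ad valorem rate: 10.5% + 56% = 66.5%.
Duty = $147,524.64 × 66.5% + 2,864 × $3.58 = $108,357.01.
Line 2 (12.60, Vinune, 3,653 kg, $572,169.39):
Base rate for 12.60 is $2.16/kg.
12.60 has an FTA preferential rate, but origin Vinune is not Junena; base rate stands.
Additional duty on 12.60 from Vinune: +66.7% ad valorem. Applied ad valorem rate = 66.7%.
Duty = $572,169.39 × 66.7% + 3,653 × $2.16 = $389,527.46.
Total = $108,357.01 + $389,527.46 = $497,884.47.

$497,884.47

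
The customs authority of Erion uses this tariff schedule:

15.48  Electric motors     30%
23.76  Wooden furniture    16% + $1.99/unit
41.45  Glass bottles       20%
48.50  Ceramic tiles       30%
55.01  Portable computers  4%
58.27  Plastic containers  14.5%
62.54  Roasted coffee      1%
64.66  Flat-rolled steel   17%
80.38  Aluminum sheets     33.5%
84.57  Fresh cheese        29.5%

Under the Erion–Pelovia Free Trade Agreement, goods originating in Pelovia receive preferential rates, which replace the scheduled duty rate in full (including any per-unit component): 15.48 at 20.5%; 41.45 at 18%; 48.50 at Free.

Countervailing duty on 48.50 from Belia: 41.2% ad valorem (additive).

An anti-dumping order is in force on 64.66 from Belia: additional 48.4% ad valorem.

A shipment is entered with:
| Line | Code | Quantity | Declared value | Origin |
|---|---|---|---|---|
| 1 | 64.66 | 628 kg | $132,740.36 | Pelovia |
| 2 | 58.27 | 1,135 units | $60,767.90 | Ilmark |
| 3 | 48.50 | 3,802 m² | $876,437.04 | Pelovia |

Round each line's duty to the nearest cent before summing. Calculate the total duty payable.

Line 1 (64.66, Pelovia, 628 kg, $132,740.36):
Base rate for 64.66 is 17%.
Origin Pelovia is the FTA partner but 64.66 is not on the preference list; base rate stands.
The additional-duty order on 64.66 targets Belia, not Pelovia; it does not apply.
Duty = $132,740.36 × 17% = $22,565.86.
Line 2 (58.27, Ilmark, 1,135 units, $60,767.90):
Base rate for 58.27 is 14.5%.
Duty = $60,767.90 × 14.5% = $8,811.35.
Line 3 (48.50, Pelovia, 3,802 m², $876,437.04):
Base rate for 48.50 is 30%.
Origin Pelovia qualifies under the Erion–Pelovia agreement and 48.50 is covered: preferential rate Free applies instead.
The additional-duty order on 48.50 targets Belia, not Pelovia; it does not apply.
Duty = $876,437.04 × 0% = $0.00.
Total = $22,565.86 + $8,811.35 + $0.00 = $31,377.21.

$31,377.21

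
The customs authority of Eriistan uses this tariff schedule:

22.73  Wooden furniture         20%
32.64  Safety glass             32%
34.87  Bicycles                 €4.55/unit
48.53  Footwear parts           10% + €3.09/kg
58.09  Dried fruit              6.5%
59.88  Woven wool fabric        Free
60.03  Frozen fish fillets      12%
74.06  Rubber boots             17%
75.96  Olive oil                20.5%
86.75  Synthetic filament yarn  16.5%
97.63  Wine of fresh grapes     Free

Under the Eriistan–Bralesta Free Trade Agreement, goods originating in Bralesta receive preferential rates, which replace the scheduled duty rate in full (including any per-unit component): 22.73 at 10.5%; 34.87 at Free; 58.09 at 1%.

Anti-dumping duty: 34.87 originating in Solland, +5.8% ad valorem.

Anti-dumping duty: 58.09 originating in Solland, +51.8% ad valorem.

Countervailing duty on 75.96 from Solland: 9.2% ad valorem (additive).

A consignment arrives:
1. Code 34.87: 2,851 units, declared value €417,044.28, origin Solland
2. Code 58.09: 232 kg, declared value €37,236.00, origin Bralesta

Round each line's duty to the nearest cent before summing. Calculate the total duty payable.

€37,532.98

Line 1 (34.87, Solland, 2,851 units, €417,044.28):
Base rate for 34.87 is €4.55/unit.
34.87 has an FTA preferential rate, but origin Solland is not Bralesta; base rate stands.
Additional duty on 34.87 from Solland: +5.8% ad valorem. Applied ad valorem rate = 5.8%.
Duty = €417,044.28 × 5.8% + 2,851 × €4.55 = €37,160.62.
Line 2 (58.09, Bralesta, 232 kg, €37,236.00):
Base rate for 58.09 is 6.5%.
Origin Bralesta qualifies under the Eriistan–Bralesta agreement and 58.09 is covered: preferential rate 1% applies instead.
The additional-duty order on 58.09 targets Solland, not Bralesta; it does not apply.
Duty = €37,236.00 × 1% = €372.36.
Total = €37,160.62 + €372.36 = €37,532.98.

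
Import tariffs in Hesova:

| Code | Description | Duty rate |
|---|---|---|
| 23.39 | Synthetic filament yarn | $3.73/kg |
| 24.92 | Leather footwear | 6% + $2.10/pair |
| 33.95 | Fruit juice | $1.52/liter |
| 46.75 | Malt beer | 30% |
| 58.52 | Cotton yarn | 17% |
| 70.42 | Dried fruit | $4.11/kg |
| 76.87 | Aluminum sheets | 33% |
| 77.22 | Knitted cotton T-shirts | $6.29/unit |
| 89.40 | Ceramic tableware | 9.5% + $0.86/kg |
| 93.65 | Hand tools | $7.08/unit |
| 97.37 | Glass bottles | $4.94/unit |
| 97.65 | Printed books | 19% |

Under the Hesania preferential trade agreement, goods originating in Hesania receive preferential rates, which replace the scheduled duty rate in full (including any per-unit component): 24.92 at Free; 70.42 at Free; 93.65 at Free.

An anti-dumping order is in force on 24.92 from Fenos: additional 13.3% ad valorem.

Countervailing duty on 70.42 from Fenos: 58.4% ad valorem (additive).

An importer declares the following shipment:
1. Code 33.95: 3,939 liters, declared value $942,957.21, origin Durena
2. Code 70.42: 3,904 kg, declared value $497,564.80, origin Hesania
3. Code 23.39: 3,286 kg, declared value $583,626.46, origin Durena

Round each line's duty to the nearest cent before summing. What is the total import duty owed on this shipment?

Line 1 (33.95, Durena, 3,939 liters, $942,957.21):
Base rate for 33.95 is $1.52/liter.
Duty = 3,939 × $1.52 = $5,987.28.
Line 2 (70.42, Hesania, 3,904 kg, $497,564.80):
Base rate for 70.42 is $4.11/kg.
Origin Hesania qualifies under the Hesova–Hesania agreement and 70.42 is covered: preferential rate Free applies instead.
The additional-duty order on 70.42 targets Fenos, not Hesania; it does not apply.
Duty = $497,564.80 × 0% = $0.00.
Line 3 (23.39, Durena, 3,286 kg, $583,626.46):
Base rate for 23.39 is $3.73/kg.
Duty = 3,286 × $3.73 = $12,256.78.
Total = $5,987.28 + $0.00 + $12,256.78 = $18,244.06.

$18,244.06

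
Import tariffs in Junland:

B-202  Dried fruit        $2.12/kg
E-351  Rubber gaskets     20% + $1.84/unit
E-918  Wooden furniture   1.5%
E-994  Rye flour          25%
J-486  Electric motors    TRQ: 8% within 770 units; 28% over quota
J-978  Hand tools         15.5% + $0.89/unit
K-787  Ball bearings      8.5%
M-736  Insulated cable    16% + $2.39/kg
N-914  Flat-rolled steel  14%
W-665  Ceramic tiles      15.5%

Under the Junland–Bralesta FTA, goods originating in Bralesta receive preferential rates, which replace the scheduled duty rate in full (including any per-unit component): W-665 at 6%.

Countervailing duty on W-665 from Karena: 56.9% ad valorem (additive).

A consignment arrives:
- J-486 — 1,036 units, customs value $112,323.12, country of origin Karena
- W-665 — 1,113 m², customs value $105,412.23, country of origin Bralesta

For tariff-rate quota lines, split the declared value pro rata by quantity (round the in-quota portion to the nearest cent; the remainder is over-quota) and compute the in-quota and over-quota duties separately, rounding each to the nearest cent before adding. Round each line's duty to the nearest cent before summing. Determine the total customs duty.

Line 1 (J-486, Karena, 1,036 units, $112,323.12):
Code J-486 is under a tariff-rate quota (threshold 770 units). In-quota: 770 units at 8%; over-quota: 266 units at 28%.
Pro-rata value split: in-quota = $112,323.12 × 770/1,036 = $83,483.40; over-quota = $112,323.12 − $83,483.40 = $28,839.72.
In-quota duty = $83,483.40 × 8% = $6,678.67. Over-quota duty = $28,839.72 × 28% = $8,075.12.
Line duty = $6,678.67 + $8,075.12 = $14,753.79.
Line 2 (W-665, Bralesta, 1,113 m², $105,412.23):
Base rate for W-665 is 15.5%.
Origin Bralesta qualifies under the Junland–Bralesta agreement and W-665 is covered: preferential rate 6% applies instead.
The additional-duty order on W-665 targets Karena, not Bralesta; it does not apply.
Duty = $105,412.23 × 6% = $6,324.73.
Total = $14,753.79 + $6,324.73 = $21,078.52.

$21,078.52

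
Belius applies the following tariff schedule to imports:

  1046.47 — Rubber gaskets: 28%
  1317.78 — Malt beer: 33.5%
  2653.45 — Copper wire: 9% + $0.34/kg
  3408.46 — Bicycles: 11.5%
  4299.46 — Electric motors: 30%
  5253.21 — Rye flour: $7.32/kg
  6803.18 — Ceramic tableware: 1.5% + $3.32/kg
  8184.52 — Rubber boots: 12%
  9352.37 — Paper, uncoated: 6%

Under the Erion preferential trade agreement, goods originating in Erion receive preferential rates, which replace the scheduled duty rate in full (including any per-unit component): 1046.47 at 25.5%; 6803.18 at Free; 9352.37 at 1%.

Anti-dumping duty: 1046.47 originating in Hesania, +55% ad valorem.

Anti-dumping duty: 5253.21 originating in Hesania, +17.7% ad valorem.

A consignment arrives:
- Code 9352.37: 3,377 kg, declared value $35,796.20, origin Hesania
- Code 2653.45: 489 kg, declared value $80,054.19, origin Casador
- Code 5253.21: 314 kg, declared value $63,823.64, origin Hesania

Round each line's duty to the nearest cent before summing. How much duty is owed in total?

Line 1 (9352.37, Hesania, 3,377 kg, $35,796.20):
Base rate for 9352.37 is 6%.
9352.37 has an FTA preferential rate, but origin Hesania is not Erion; base rate stands.
Duty = $35,796.20 × 6% = $2,147.77.
Line 2 (2653.45, Casador, 489 kg, $80,054.19):
Base rate for 2653.45 is 9% + $0.34/kg.
Duty = $80,054.19 × 9% + 489 × $0.34 = $7,371.14.
Line 3 (5253.21, Hesania, 314 kg, $63,823.64):
Base rate for 5253.21 is $7.32/kg.
Additional duty on 5253.21 from Hesania: +17.7% ad valorem. Applied ad valorem rate = 17.7%.
Duty = $63,823.64 × 17.7% + 314 × $7.32 = $13,595.26.
Total = $2,147.77 + $7,371.14 + $13,595.26 = $23,114.17.

$23,114.17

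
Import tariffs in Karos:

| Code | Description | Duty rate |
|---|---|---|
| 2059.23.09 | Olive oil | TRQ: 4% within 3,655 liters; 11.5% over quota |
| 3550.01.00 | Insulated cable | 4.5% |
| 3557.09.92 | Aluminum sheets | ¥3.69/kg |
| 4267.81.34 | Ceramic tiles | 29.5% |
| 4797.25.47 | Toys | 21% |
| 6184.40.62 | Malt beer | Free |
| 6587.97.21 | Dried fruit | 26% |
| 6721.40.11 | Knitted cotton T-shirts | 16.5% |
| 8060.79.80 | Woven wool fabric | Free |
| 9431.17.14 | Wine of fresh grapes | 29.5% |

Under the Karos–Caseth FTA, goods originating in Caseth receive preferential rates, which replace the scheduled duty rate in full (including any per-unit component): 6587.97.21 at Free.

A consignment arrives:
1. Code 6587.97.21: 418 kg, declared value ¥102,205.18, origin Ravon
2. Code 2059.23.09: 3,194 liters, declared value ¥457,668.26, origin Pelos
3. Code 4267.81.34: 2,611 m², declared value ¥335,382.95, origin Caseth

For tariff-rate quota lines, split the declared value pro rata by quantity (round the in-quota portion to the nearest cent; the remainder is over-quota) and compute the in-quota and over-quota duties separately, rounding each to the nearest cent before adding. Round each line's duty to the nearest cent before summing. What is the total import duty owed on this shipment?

¥143,818.05

Line 1 (6587.97.21, Ravon, 418 kg, ¥102,205.18):
Base rate for 6587.97.21 is 26%.
6587.97.21 has an FTA preferential rate, but origin Ravon is not Caseth; base rate stands.
Duty = ¥102,205.18 × 26% = ¥26,573.35.
Line 2 (2059.23.09, Pelos, 3,194 liters, ¥457,668.26):
Code 2059.23.09 is under a tariff-rate quota (threshold 3,655 liters). Quantity 3,194 liters is within the quota, so the in-quota rate 4% applies to the full value.
Duty = ¥457,668.26 × 4% = ¥18,306.73.
Line 3 (4267.81.34, Caseth, 2,611 m², ¥335,382.95):
Base rate for 4267.81.34 is 29.5%.
Origin Caseth is the FTA partner but 4267.81.34 is not on the preference list; base rate stands.
Duty = ¥335,382.95 × 29.5% = ¥98,937.97.
Total = ¥26,573.35 + ¥18,306.73 + ¥98,937.97 = ¥143,818.05.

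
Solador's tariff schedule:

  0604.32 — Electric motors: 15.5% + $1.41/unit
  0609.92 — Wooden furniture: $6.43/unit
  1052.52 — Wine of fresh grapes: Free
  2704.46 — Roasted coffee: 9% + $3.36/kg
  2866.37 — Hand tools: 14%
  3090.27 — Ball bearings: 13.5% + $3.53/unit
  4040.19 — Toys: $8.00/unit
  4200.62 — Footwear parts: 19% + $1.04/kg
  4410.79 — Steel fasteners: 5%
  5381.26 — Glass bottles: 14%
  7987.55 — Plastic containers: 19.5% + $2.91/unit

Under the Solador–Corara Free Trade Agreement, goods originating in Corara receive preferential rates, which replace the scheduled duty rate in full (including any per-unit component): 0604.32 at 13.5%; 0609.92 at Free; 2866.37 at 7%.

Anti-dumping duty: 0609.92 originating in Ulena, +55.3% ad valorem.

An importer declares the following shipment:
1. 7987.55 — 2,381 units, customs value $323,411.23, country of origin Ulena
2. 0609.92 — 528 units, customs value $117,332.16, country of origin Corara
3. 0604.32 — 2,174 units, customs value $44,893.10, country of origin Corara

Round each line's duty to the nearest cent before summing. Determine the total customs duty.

Line 1 (7987.55, Ulena, 2,381 units, $323,411.23):
Base rate for 7987.55 is 19.5% + $2.91/unit.
Duty = $323,411.23 × 19.5% + 2,381 × $2.91 = $69,993.90.
Line 2 (0609.92, Corara, 528 units, $117,332.16):
Base rate for 0609.92 is $6.43/unit.
Origin Corara qualifies under the Solador–Corara agreement and 0609.92 is covered: preferential rate Free applies instead.
The additional-duty order on 0609.92 targets Ulena, not Corara; it does not apply.
Duty = $117,332.16 × 0% = $0.00.
Line 3 (0604.32, Corara, 2,174 units, $44,893.10):
Base rate for 0604.32 is 15.5% + $1.41/unit.
Origin Corara qualifies under the Solador–Corara agreement and 0604.32 is covered: preferential rate 13.5% applies instead.
Duty = $44,893.10 × 13.5% = $6,060.57.
Total = $69,993.90 + $0.00 + $6,060.57 = $76,054.47.

$76,054.47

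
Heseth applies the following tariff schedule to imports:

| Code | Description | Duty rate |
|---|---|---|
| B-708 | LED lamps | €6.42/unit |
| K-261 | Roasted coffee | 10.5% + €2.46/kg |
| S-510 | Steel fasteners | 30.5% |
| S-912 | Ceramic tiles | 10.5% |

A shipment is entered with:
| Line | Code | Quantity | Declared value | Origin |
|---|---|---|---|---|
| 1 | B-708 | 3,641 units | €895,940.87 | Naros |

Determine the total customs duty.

Line 1 (B-708, Naros, 3,641 units, €895,940.87):
Base rate for B-708 is €6.42/unit.
Duty = 3,641 × €6.42 = €23,375.22.

€23,375.22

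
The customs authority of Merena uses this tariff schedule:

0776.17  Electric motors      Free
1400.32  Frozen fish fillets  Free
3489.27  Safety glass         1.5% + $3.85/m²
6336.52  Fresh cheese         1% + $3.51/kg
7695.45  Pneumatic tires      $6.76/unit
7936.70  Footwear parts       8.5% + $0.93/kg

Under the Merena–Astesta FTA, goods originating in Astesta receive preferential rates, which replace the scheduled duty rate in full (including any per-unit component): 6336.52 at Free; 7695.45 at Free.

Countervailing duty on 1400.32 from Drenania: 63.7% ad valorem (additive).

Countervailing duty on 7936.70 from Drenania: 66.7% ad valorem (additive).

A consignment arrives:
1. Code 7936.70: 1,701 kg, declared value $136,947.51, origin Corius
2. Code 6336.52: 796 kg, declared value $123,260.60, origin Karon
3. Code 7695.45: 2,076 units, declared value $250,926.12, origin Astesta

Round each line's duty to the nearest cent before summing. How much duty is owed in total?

Line 1 (7936.70, Corius, 1,701 kg, $136,947.51):
Base rate for 7936.70 is 8.5% + $0.93/kg.
The additional-duty order on 7936.70 targets Drenania, not Corius; it does not apply.
Duty = $136,947.51 × 8.5% + 1,701 × $0.93 = $13,222.47.
Line 2 (6336.52, Karon, 796 kg, $123,260.60):
Base rate for 6336.52 is 1% + $3.51/kg.
6336.52 has an FTA preferential rate, but origin Karon is not Astesta; base rate stands.
Duty = $123,260.60 × 1% + 796 × $3.51 = $4,026.57.
Line 3 (7695.45, Astesta, 2,076 units, $250,926.12):
Base rate for 7695.45 is $6.76/unit.
Origin Astesta qualifies under the Merena–Astesta agreement and 7695.45 is covered: preferential rate Free applies instead.
Duty = $250,926.12 × 0% = $0.00.
Total = $13,222.47 + $4,026.57 + $0.00 = $17,249.04.

$17,249.04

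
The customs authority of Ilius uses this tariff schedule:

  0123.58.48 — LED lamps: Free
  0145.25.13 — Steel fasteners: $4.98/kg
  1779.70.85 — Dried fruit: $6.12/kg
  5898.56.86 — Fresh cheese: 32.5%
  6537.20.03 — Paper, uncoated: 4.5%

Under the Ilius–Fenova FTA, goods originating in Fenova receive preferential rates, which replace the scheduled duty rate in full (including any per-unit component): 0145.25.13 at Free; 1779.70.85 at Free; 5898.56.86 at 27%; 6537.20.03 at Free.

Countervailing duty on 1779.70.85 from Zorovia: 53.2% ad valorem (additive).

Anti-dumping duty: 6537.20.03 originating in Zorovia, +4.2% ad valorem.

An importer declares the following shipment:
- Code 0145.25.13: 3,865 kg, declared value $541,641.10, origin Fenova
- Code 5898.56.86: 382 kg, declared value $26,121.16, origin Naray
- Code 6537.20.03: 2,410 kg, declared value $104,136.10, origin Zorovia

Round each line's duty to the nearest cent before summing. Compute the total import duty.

$17,549.22

Line 1 (0145.25.13, Fenova, 3,865 kg, $541,641.10):
Base rate for 0145.25.13 is $4.98/kg.
Origin Fenova qualifies under the Ilius–Fenova agreement and 0145.25.13 is covered: preferential rate Free applies instead.
Duty = $541,641.10 × 0% = $0.00.
Line 2 (5898.56.86, Naray, 382 kg, $26,121.16):
Base rate for 5898.56.86 is 32.5%.
5898.56.86 has an FTA preferential rate, but origin Naray is not Fenova; base rate stands.
Duty = $26,121.16 × 32.5% = $8,489.38.
Line 3 (6537.20.03, Zorovia, 2,410 kg, $104,136.10):
Base rate for 6537.20.03 is 4.5%.
6537.20.03 has an FTA preferential rate, but origin Zorovia is not Fenova; base rate stands.
Additional duty on 6537.20.03 from Zorovia: +4.2%. Applied ad valorem rate: 4.5% + 4.2% = 8.7%.
Duty = $104,136.10 × 8.7% = $9,059.84.
Total = $0.00 + $8,489.38 + $9,059.84 = $17,549.22.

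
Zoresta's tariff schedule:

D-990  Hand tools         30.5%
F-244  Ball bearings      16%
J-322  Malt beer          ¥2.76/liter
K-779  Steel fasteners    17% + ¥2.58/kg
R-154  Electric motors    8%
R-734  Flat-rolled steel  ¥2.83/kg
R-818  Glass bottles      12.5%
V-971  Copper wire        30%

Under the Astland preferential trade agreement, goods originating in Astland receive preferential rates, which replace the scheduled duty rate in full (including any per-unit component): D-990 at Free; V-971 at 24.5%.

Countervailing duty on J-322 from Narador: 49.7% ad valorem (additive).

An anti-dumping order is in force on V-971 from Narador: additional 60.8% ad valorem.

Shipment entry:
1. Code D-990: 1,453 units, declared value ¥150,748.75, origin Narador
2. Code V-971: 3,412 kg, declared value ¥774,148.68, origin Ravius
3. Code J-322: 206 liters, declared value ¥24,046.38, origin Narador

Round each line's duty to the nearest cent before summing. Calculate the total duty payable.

¥290,742.58

Line 1 (D-990, Narador, 1,453 units, ¥150,748.75):
Base rate for D-990 is 30.5%.
D-990 has an FTA preferential rate, but origin Narador is not Astland; base rate stands.
Duty = ¥150,748.75 × 30.5% = ¥45,978.37.
Line 2 (V-971, Ravius, 3,412 kg, ¥774,148.68):
Base rate for V-971 is 30%.
V-971 has an FTA preferential rate, but origin Ravius is not Astland; base rate stands.
The additional-duty order on V-971 targets Narador, not Ravius; it does not apply.
Duty = ¥774,148.68 × 30% = ¥232,244.60.
Line 3 (J-322, Narador, 206 liters, ¥24,046.38):
Base rate for J-322 is ¥2.76/liter.
Additional duty on J-322 from Narador: +49.7% ad valorem. Applied ad valorem rate = 49.7%.
Duty = ¥24,046.38 × 49.7% + 206 × ¥2.76 = ¥12,519.61.
Total = ¥45,978.37 + ¥232,244.60 + ¥12,519.61 = ¥290,742.58.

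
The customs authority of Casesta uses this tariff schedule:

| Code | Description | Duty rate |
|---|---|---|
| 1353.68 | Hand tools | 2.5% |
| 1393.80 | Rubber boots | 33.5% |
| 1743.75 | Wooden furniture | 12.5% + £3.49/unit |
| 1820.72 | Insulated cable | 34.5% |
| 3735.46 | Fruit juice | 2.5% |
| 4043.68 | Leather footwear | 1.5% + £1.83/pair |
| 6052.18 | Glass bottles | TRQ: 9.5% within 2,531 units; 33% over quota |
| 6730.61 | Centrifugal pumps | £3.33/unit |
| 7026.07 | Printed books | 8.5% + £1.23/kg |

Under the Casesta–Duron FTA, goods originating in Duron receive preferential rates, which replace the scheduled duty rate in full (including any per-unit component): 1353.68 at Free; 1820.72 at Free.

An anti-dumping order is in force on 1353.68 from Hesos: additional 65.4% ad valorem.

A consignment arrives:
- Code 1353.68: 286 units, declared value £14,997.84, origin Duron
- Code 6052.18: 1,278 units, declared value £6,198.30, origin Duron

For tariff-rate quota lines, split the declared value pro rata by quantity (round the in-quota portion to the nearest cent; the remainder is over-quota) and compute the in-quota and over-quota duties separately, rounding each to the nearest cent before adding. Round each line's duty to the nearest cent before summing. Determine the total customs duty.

Line 1 (1353.68, Duron, 286 units, £14,997.84):
Base rate for 1353.68 is 2.5%.
Origin Duron qualifies under the Casesta–Duron agreement and 1353.68 is covered: preferential rate Free applies instead.
The additional-duty order on 1353.68 targets Hesos, not Duron; it does not apply.
Duty = £14,997.84 × 0% = £0.00.
Line 2 (6052.18, Duron, 1,278 units, £6,198.30):
Code 6052.18 is under a tariff-rate quota (threshold 2,531 units). Quantity 1,278 units is within the quota, so the in-quota rate 9.5% applies to the full value.
Duty = £6,198.30 × 9.5% = £588.84.
Total = £0.00 + £588.84 = £588.84.

£588.84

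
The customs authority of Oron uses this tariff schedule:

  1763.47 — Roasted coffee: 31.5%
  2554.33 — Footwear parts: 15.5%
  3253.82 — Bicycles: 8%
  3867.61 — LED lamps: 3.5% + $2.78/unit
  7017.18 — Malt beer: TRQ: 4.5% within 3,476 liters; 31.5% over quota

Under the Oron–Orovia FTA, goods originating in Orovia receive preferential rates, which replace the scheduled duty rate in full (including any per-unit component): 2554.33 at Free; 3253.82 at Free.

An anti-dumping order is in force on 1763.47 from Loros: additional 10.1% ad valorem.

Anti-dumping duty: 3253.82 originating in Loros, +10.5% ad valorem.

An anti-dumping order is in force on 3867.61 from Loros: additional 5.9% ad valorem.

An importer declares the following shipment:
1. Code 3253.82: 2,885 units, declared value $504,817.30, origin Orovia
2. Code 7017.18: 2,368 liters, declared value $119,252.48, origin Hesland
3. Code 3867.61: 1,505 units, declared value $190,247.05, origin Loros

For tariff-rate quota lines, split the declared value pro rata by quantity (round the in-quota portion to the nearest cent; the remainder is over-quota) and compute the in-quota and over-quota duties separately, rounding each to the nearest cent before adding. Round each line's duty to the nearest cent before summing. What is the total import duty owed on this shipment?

$27,433.48

Line 1 (3253.82, Orovia, 2,885 units, $504,817.30):
Base rate for 3253.82 is 8%.
Origin Orovia qualifies under the Oron–Orovia agreement and 3253.82 is covered: preferential rate Free applies instead.
The additional-duty order on 3253.82 targets Loros, not Orovia; it does not apply.
Duty = $504,817.30 × 0% = $0.00.
Line 2 (7017.18, Hesland, 2,368 liters, $119,252.48):
Code 7017.18 is under a tariff-rate quota (threshold 3,476 liters). Quantity 2,368 liters is within the quota, so the in-quota rate 4.5% applies to the full value.
Duty = $119,252.48 × 4.5% = $5,366.36.
Line 3 (3867.61, Loros, 1,505 units, $190,247.05):
Base rate for 3867.61 is 3.5% + $2.78/unit.
Additional duty on 3867.61 from Loros: +5.9%. Applied ad valorem rate: 3.5% + 5.9% = 9.4%.
Duty = $190,247.05 × 9.4% + 1,505 × $2.78 = $22,067.12.
Total = $0.00 + $5,366.36 + $22,067.12 = $27,433.48.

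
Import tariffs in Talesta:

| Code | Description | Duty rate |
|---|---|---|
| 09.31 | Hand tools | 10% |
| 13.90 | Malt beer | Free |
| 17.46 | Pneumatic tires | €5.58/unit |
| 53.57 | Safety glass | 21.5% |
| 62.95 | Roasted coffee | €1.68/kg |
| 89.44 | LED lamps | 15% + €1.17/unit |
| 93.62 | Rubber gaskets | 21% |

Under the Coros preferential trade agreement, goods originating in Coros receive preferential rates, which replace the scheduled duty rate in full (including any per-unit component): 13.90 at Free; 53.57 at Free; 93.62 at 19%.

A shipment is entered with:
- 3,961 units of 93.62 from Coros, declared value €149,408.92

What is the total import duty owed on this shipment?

Line 1 (93.62, Coros, 3,961 units, €149,408.92):
Base rate for 93.62 is 21%.
Origin Coros qualifies under the Talesta–Coros agreement and 93.62 is covered: preferential rate 19% applies instead.
Duty = €149,408.92 × 19% = €28,387.69.

€28,387.69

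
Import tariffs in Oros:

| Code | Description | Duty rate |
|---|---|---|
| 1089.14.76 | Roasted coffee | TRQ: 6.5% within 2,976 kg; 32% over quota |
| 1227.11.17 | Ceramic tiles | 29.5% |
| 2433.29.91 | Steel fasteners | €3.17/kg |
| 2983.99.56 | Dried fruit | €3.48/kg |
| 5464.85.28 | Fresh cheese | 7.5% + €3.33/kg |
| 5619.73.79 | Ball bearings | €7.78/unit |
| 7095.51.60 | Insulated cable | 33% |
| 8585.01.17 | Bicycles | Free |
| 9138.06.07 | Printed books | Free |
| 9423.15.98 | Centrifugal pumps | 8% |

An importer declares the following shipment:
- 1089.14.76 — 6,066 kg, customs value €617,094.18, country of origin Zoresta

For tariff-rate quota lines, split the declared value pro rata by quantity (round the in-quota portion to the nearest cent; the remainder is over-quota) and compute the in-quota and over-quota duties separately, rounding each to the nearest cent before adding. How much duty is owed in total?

Line 1 (1089.14.76, Zoresta, 6,066 kg, €617,094.18):
Code 1089.14.76 is under a tariff-rate quota (threshold 2,976 kg). In-quota: 2,976 kg at 6.5%; over-quota: 3,090 kg at 32%.
Pro-rata value split: in-quota = €617,094.18 × 2,976/6,066 = €302,748.48; over-quota = €617,094.18 − €302,748.48 = €314,345.70.
In-quota duty = €302,748.48 × 6.5% = €19,678.65. Over-quota duty = €314,345.70 × 32% = €100,590.62.
Line duty = €19,678.65 + €100,590.62 = €120,269.27.

€120,269.27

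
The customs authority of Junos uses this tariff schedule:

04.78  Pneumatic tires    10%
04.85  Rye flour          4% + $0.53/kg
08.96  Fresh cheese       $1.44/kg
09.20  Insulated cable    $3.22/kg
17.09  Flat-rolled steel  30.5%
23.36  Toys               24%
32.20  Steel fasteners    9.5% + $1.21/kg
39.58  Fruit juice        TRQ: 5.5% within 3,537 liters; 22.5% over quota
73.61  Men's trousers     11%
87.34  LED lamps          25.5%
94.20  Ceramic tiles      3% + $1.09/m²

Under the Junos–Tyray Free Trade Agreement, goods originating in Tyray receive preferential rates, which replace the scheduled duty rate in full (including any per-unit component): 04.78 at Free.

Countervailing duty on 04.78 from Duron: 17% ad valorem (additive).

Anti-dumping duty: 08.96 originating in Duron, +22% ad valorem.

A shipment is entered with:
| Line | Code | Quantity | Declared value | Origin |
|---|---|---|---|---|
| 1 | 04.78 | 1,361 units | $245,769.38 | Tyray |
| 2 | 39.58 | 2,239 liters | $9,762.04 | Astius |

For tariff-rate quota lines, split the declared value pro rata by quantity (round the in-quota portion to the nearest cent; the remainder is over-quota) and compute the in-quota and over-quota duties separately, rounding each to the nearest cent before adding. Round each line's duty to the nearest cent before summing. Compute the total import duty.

$536.91

Line 1 (04.78, Tyray, 1,361 units, $245,769.38):
Base rate for 04.78 is 10%.
Origin Tyray qualifies under the Junos–Tyray agreement and 04.78 is covered: preferential rate Free applies instead.
The additional-duty order on 04.78 targets Duron, not Tyray; it does not apply.
Duty = $245,769.38 × 0% = $0.00.
Line 2 (39.58, Astius, 2,239 liters, $9,762.04):
Code 39.58 is under a tariff-rate quota (threshold 3,537 liters). Quantity 2,239 liters is within the quota, so the in-quota rate 5.5% applies to the full value.
Duty = $9,762.04 × 5.5% = $536.91.
Total = $0.00 + $536.91 = $536.91.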